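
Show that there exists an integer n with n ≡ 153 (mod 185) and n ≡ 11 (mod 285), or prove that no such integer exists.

No, no such integer exists.

Both moduli are multiples of 5 = gcd(185, 285), so any solution would satisfy n ≡ 153 and n ≡ 11 modulo 5 simultaneously.
But 153 mod 5 = 3 while 11 mod 5 = 1, a contradiction.
Hence the system has no solution.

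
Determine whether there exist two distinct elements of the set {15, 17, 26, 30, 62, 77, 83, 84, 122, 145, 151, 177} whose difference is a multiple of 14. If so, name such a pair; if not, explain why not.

Residues mod 14: 15↦1, 17↦3, 26↦12, 30↦2, 62↦6, 77↦7, 83↦13, 84↦0, 122↦10, 145↦5, 151↦11, 177↦9.
All 12 residues are distinct, so no two elements differ by a multiple of 14.

No such pair exists.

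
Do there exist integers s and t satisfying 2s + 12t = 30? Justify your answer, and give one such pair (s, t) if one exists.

gcd(2, 12) = 2, and 2 divides 30, so integer solutions exist.
Dividing through by 2 reduces the equation to 1s + 6t = 15.
The coefficient of s is 1, so setting t = 0 and s = 15 already solves it.
The general solution is s = 15 + 6k, t = 0 − 1k; taking k = -2 gives the smaller pair s = 3, t = 2.
Check: 2·3 + 12·2 = 6 + 24 = 30. ✓

s = 3, t = 2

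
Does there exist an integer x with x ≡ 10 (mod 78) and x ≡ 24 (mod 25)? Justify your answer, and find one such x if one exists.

x = 1024

Since 78 and 25 share no common factor, CRT says the pair of congruences has a solution (unique mod 1950).
Write x = 10 + 78t and require 10 + 78t ≡ 24 (mod 25), i.e. 78t ≡ 14 (mod 25).
78 ≡ 3 (mod 25), so this reads 3t ≡ 14 (mod 25). Note 3·17 = 51 ≡ 1 (mod 25) (as 51 − 1 = 2·25), so 3⁻¹ ≡ 17.
Multiplying by 17: t ≡ 17·14 = 238 ≡ 13 (mod 25).
Taking t = 13 gives x = 10 + 78·13 = 1024.
Check: 1024 mod 78 = 10, 1024 mod 25 = 24. ✓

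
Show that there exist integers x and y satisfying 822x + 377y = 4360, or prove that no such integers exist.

x = 175, y = -370

Since gcd(822, 377) = 1, every integer is an integer combination of 822 and 377.
Run the Euclidean algorithm on 822 and 377: 822 = 2·377 + 68, 377 = 5·68 + 37, 68 = 1·37 + 31, 37 = 1·31 + 6, 31 = 5·6 + 1, 6 = 6·1 + 0.
Back-substituting, 1 = 31 − 5·6 = 31 − 5·(37 − 1·31) = −5·37 + 6·31 = −5·37 + 6·(68 − 1·37) = 6·68 − 11·37 = 6·68 − 11·(377 − 5·68) = −11·377 + 61·68 = −11·377 + 61·(822 − 2·377) = 61·822 − 133·377; that is, 822·61 + 377·(-133) = 1.
Multiplying through by 4360: x = 61·4360 = 265960, y = (-133)·4360 = -579880 is a solution.
The general solution is x = 265960 + 377k, y = -579880 − 822k; taking k = -705 gives the smaller pair x = 175, y = -370.
Check: 822·175 + 377·(-370) = 143850 − 139490 = 4360. ✓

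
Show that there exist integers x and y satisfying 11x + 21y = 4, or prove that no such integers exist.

x = 8, y = -4

Since gcd(11, 21) = 1, every integer is an integer combination of 11 and 21.
Dividing repeatedly: 21 = 1·11 + 10, 11 = 1·10 + 1, 10 = 10·1 + 0.
Back-substituting, 1 = 11 − 1·10 = 11 − (21 − 1·11) = −21 + 2·11; that is, 11·2 + 21·(-1) = 1.
Multiplying through by 4: x = 2·4 = 8, y = (-1)·4 = -4 is a solution.
Check: 11·8 + 21·(-4) = 88 − 84 = 4. ✓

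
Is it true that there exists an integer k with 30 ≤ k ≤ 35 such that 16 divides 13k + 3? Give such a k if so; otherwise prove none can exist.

k = 33 works, since 13·33 + 3 = 432 = 27·16.

k = 33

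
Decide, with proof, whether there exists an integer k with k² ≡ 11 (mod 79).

k = 66 works: 66² = 4356, and 4356 − 11 = 4345 = 55·79.

k = 66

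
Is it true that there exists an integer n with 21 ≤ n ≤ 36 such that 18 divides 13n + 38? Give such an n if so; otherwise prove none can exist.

At n = 21 the value 311 is not a multiple of 18. At n = 22 we get 13·22 + 38 = 324, and 324 = 18·18.

n = 22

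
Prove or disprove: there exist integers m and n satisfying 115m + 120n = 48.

No such integers exist.

gcd(115, 120) = 5, so every integer of the form 115m + 120n is a multiple of 5.
But 48 = 5·9 + 3, so 5 ∤ 48.
Therefore 115m + 120n = 48 has no solution in integers.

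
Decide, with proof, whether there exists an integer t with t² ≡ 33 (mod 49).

There is no such integer.

Reduce modulo 7, which divides 49: we would need t² ≡ 5 (mod 7).
Squares mod 7 repeat after t = 3 (as (−t)² = t²); for t = 0..3 they are 0, 1, 4, 2.
So the quadratic residues mod 7 are {0, 1, 2, 4}, and 5 is not among them.
Therefore t² ≡ 33 (mod 49) has no solution.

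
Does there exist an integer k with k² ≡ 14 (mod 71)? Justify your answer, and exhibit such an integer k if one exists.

Apply Euler's criterion with the prime 71: 14 is a quadratic residue iff 14^35 ≡ 1 (mod 71), and a non-residue iff it is ≡ −1.
Repeated squaring mod 71: 14^2 = 196 ≡ 54; 14^4 ≡ 54² = 2916 ≡ 5; 14^8 ≡ 5² = 25 ≡ 25; 14^16 ≡ 25² = 625 ≡ 57; 14^32 ≡ 57² = 3249 ≡ 54.
Since 35 = 32 + 2 + 1, 14^35 ≡ 54 · 54 · 14; multiplying out mod 71: 54·54 = 2916 ≡ 5, then 5·14 = 70 ≡ 70. Thus 14^35 ≡ 70 ≡ −1 (mod 71).
By Euler's criterion 14 is a quadratic non-residue mod 71: no k satisfies k² ≡ 14 (mod 71).

There is no such integer.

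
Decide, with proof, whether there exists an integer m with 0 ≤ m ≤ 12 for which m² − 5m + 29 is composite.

m = 1

At m = 1: 1² − 5·1 + 29 = 25 = 5·5, which is composite.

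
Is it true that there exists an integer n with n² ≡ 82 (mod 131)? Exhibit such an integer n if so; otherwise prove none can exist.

No, no such integer exists.

Apply Euler's criterion with the prime 131: 82 is a quadratic residue iff 82^65 ≡ 1 (mod 131), and a non-residue iff it is ≡ −1.
Squaring successively (mod 131): 82^2 = 6724 ≡ 43; 82^4 ≡ 43² = 1849 ≡ 15; 82^8 ≡ 15² = 225 ≡ 94; 82^16 ≡ 94² = 8836 ≡ 59; 82^32 ≡ 59² = 3481 ≡ 75; 82^64 ≡ 75² = 5625 ≡ 123.
Since 65 = 64 + 1, 82^65 ≡ 123 · 82; multiplying out mod 131: 123·82 = 10086 ≡ 130. Thus 82^65 ≡ 130 ≡ −1 (mod 131).
By Euler's criterion 82 is a quadratic non-residue mod 131: no n satisfies n² ≡ 82 (mod 131).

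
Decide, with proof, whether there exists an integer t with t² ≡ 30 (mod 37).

t = 20

Take t = 20. Then 20² = 400 = 10·37 + 30, so 20² ≡ 30 (mod 37).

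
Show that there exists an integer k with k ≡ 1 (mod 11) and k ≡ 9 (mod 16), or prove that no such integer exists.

The moduli 11 and 16 are coprime, so by the Chinese Remainder Theorem a unique solution modulo 176 exists.
Write k = 1 + 11t and require 1 + 11t ≡ 9 (mod 16), i.e. 11t ≡ 8 (mod 16).
Since 11·3 = 33 = 2·16 + 1, the inverse of 11 mod 16 is 3.
Therefore t ≡ 3·8 = 24 ≡ 8 (mod 16).
Taking t = 8 gives k = 1 + 11·8 = 89.
Indeed 89 ≡ 1 (mod 11) and 89 ≡ 9 (mod 16).

k = 89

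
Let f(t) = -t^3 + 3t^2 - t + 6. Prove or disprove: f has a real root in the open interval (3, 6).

f(3) = 3 and f(6) = -108, which have opposite signs.
Since f is a polynomial it is continuous on [3, 6].
By the Intermediate Value Theorem, f takes the value 0 somewhere in the open interval.

Such a root exists.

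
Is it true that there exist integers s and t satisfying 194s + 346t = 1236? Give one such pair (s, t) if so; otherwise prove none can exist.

gcd(194, 346) = 2, and 2 divides 1236, so integer solutions exist.
Dividing through by 2 reduces the equation to 97s + 173t = 618.
Euclidean algorithm: 173 = 1·97 + 76, 97 = 1·76 + 21, 76 = 3·21 + 13, 21 = 1·13 + 8, 13 = 1·8 + 5, 8 = 1·5 + 3, 5 = 1·3 + 2, 3 = 1·2 + 1, 2 = 2·1 + 0.
Working back up the chain: 1 = 3 − 1·2 = 3 − (5 − 1·3) = −5 + 2·3 = −5 + 2·(8 − 1·5) = 2·8 − 3·5 = 2·8 − 3·(13 − 1·8) = −3·13 + 5·8 = −3·13 + 5·(21 − 1·13) = 5·21 − 8·13 = 5·21 − 8·(76 − 3·21) = −8·76 + 29·21 = −8·76 + 29·(97 − 1·76) = 29·97 − 37·76 = 29·97 − 37·(173 − 1·97) = −37·173 + 66·97. So 97·66 + 173·(-37) = 1.
Scaling by 618 gives the particular solution (s, t) = (40788, -22866).
The general solution is s = 40788 + 173k, t = -22866 − 97k; taking k = -235 gives the smaller pair s = 133, t = -71.
Check: 194·133 + 346·(-71) = 25802 − 24566 = 1236. ✓

s = 133, t = -71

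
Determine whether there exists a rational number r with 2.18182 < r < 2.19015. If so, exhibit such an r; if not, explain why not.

Multiplying by 16: 16·2.18182 = 34.90912 and 16·2.19015 = 35.04240, so the integer 35 lies strictly between them.
Dividing back, 2.18182 < 35/16 < 2.19015, and 35/16 is rational.

r = 35/16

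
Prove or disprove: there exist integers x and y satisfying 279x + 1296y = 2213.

No, no such integers exist.

gcd(279, 1296) = 9, so every integer of the form 279x + 1296y is a multiple of 9.
However 2213 leaves remainder 8 on division by 9.
Hence no integers x, y satisfy the equation.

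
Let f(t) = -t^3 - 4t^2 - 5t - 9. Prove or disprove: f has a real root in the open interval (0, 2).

No such root exists.

The endpoint values f(0) = -9 and f(2) = -43 are both negative. Claim: f(t) < 0 for every t in (0, 2).
The nonzero coefficients of f are all negative, so for t > 0 every term of f(t) is negative (the constant term -9 strictly so).
Therefore f(t) < 0 throughout (0, 2), and f has no zero there.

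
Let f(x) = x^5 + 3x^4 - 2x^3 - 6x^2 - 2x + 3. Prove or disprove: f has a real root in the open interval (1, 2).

Such a root exists.

f(1) = -3 and f(2) = 39, which have opposite signs.
Since f is a polynomial it is continuous on [1, 2].
By the Intermediate Value Theorem, f takes the value 0 somewhere in the open interval.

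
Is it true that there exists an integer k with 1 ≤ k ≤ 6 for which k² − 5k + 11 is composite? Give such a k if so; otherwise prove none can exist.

The values for k = 1, 2, …, 6 are 7, 5, 5, 7, 11, 17, and each of these is prime.
So no value in the range makes the expression composite.

No such integer k in that range exists.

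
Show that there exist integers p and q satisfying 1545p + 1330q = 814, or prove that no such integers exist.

There are no such integers.

Both 1545 and 1330 are divisible by gcd(1545, 1330) = 5, hence so is any combination 1545p + 1330q.
But 814 = 5·162 + 4, so 5 ∤ 814.
So the equation is unsolvable over ℤ.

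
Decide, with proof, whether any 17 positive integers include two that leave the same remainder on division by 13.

Each integer lies in one of the 13 residue classes modulo 13.
Placing 17 integers into 13 classes, some class receives at least two — say a and b.
That is, a and b leave the same remainder on division by 13, as claimed.

Yes.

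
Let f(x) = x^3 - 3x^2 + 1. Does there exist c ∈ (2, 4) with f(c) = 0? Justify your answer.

Such a root exists.

f(2) = -3 and f(4) = 17, which have opposite signs.
Since f is a polynomial it is continuous on [2, 4].
So by the Intermediate Value Theorem there is a c strictly between 2 and 4 with f(c) = 0.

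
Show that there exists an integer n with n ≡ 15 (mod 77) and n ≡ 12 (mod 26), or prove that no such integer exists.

The moduli 77 and 26 are coprime, so by the Chinese Remainder Theorem a unique solution modulo 2002 exists.
Write n = 15 + 77t and require 15 + 77t ≡ 12 (mod 26), i.e. 77t ≡ 23 (mod 26).
77 ≡ 25 (mod 26), so this reads 25t ≡ 23 (mod 26). Note 25·25 = 625 ≡ 1 (mod 26) (as 625 − 1 = 24·26), so 25⁻¹ ≡ 25.
Multiplying by 25: t ≡ 25·23 = 575 ≡ 3 (mod 26).
With t = 3: n = 15 + 77·3 = 246.
Verify: 246 = 3·77 + 15 and 246 = 9·26 + 12. ✓

n = 246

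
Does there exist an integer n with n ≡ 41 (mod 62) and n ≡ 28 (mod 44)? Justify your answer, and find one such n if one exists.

No such integer exists.

Both moduli are multiples of 2 = gcd(62, 44), so any solution would satisfy n ≡ 41 and n ≡ 28 modulo 2 simultaneously.
But 41 mod 2 = 1 while 28 mod 2 = 0, a contradiction.
So no integer satisfies both congruences.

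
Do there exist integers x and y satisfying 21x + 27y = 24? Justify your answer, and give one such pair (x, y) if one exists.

Every value of 21x + 27y is a multiple of gcd(21, 27) = 3; since 3 ∣ 24, solutions exist.
Dividing through by 3 reduces the equation to 7x + 9y = 8.
Euclidean algorithm: 9 = 1·7 + 2, 7 = 3·2 + 1, 2 = 2·1 + 0.
Unwinding: 1 = 7 − 3·2 = 7 − 3·(9 − 1·7) = −3·9 + 4·7, i.e. 7·4 + 9·(-3) = 1.
Multiplying through by 8: x = 4·8 = 32, y = (-3)·8 = -24 is a solution.
Shifting by a multiple of (9, −7) keeps it a solution: x = 32 − 3·9 = 5, y = -24 + 3·7 = -3.
Check: 21·5 + 27·(-3) = 105 − 81 = 24. ✓

x = 5, y = -3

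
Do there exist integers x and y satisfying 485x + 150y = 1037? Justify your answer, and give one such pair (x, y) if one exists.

There are no such integers.

gcd(485, 150) = 5, so every integer of the form 485x + 150y is a multiple of 5.
But 1037 = 5·207 + 2, so 5 ∤ 1037.
Therefore 485x + 150y = 1037 has no solution in integers.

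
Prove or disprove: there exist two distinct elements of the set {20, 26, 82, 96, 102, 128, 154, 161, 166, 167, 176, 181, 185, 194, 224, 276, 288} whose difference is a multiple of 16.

20 and 276 are such a pair.

Both 20 and 276 leave remainder 4 on division by 16; their difference 256 = 16·16 is a multiple of 16.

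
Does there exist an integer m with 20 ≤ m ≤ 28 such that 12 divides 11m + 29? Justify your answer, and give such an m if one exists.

The values of 11m + 29 for m = 20, 21, …, 28 are 249, 260, 271, 282, 293, 304, 315, 326, 337; reduced mod 12 these are 9, 8, 7, 6, 5, 4, 3, 2, 1.
The residue 0 does not occur, so no m in [20, 28] makes 11m + 29 a multiple of 12.

There is no such integer m in that range.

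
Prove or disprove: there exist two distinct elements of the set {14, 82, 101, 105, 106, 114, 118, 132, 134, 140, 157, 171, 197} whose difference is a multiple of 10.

Yes: 14 and 114.

14 mod 10 = 4 and 114 mod 10 = 4, so 114 − 14 = 100 = 10·10.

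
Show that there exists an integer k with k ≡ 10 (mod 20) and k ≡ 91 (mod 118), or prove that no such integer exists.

Both moduli are multiples of 2 = gcd(20, 118), so any solution would satisfy k ≡ 10 and k ≡ 91 modulo 2 simultaneously.
But 10 mod 2 = 0 while 91 mod 2 = 1, a contradiction.
Hence the system has no solution.

No such integer exists.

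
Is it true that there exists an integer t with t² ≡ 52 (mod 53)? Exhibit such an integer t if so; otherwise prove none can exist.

Take t = 30. Then 30² = 900 = 16·53 + 52, so 30² ≡ 52 (mod 53).

t = 30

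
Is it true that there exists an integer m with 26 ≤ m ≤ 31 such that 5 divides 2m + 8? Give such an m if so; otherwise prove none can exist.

Try m = 26: 2·26 + 8 = 60 = 12·5, which is divisible by 5.

m = 26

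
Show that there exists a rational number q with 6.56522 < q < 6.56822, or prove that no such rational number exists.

Look for a denominator N such that an integer falls strictly between N·6.56522 and N·6.56822. N = 30 works: 30·6.56522 = 196.95660 < 197 < 197.04660 = 30·6.56822.
Hence 197/30 is a rational number with 6.56522 < 197/30 < 6.56822.

q = 197/30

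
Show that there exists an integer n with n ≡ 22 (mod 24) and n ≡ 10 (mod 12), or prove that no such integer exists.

Here gcd(24, 12) = 12, and both 22 and 10 leave remainder 10 mod 12, so the system is consistent.
The smallest candidate n = 22 works directly: 22 ≡ 10 (mod 12).
Check: 22 mod 24 = 22, 22 mod 12 = 10. ✓

n = 22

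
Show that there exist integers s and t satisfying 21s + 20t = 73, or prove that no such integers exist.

21 and 20 are coprime, so 21s + 20t ranges over all of ℤ.
Run the Euclidean algorithm on 21 and 20: 21 = 1·20 + 1, 20 = 20·1 + 0.
Working back up the chain: 1 = 21 − 1·20. So 21·1 + 20·(-1) = 1.
Multiplying through by 73: s = 1·73 = 73, t = (-1)·73 = -73 is a solution.
Shifting by a multiple of (20, −21) keeps it a solution: s = 73 − 3·20 = 13, t = -73 + 3·21 = -10.
Check: 21·13 + 20·(-10) = 273 − 200 = 73. ✓

s = 13, t = -10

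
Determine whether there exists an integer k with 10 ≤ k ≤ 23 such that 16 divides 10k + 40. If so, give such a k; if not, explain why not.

k = 12 works, since 10·12 + 40 = 160 = 10·16.

k = 12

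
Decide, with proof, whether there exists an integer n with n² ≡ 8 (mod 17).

n = 5

Take n = 5. Then 5² = 25 = 1·17 + 8, so 5² ≡ 8 (mod 17).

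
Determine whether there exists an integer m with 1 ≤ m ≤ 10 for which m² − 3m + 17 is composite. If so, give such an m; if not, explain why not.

At m = 4: 4² − 3·4 + 17 = 21 = 3·7, which is composite.

m = 4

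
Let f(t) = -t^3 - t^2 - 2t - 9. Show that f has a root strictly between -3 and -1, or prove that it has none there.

Yes, f has a root in the interval.

f(-3) = 15 and f(-1) = -7, which have opposite signs.
Since f is a polynomial it is continuous on [-3, -1].
By the Intermediate Value Theorem f must vanish at some point of (-3, -1).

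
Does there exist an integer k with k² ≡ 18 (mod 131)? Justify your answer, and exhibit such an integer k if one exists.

There is no such integer.

Apply Euler's criterion with the prime 131: 18 is a quadratic residue iff 18^65 ≡ 1 (mod 131), and a non-residue iff it is ≡ −1.
Repeated squaring mod 131: 18^2 = 324 ≡ 62; 18^4 ≡ 62² = 3844 ≡ 45; 18^8 ≡ 45² = 2025 ≡ 60; 18^16 ≡ 60² = 3600 ≡ 63; 18^32 ≡ 63² = 3969 ≡ 39; 18^64 ≡ 39² = 1521 ≡ 80.
Since 65 = 64 + 1, 18^65 ≡ 80 · 18; multiplying out mod 131: 80·18 = 1440 ≡ 130. Thus 18^65 ≡ 130 ≡ −1 (mod 131).
The value −1 means 18 is a non-residue modulo 131, so k² ≡ 18 (mod 131) is impossible.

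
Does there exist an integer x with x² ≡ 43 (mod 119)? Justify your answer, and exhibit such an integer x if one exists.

x = 99

x = 99 works: 99² = 9801, and 9801 − 43 = 9758 = 82·119.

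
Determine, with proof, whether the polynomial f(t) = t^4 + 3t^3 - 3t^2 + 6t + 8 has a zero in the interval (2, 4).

No such root exists.

The endpoint values f(2) = 48 and f(4) = 432 are both positive. Claim: f(t) > 0 for every t in (2, 4).
Substitute t = 2 + u, where 0 < u < 2 on the interval. Expanding, f(2 + u) = u^4 + 11u^3 + 39u^2 + 62u + 48.
All 5 nonzero coefficients of this polynomial in u are positive; hence for u > 0 the value is a sum of positive terms (the constant 48 among them).
So f is strictly positive on (2, 4); no root exists in the interval.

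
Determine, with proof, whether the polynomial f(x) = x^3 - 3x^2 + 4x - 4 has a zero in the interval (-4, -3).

f has no root in that interval.

f(-4) = -132 and f(-3) = -70, both negative.
The derivative f'(x) = 3x^2 - 6x + 4 is a quadratic with discriminant (-6)² − 4·3·4 = -12 < 0; it never vanishes, so it is always positive (sign of the leading coefficient).
Hence f is strictly increasing on ℝ, and in particular on [-4, -3]. A strictly monotone function with same-sign endpoint values stays negative on the whole interval, so f has no zero in (-4, -3).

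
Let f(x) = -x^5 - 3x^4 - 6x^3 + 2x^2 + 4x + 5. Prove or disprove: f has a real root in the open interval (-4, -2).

f(-4) = 661 and f(-2) = 37, both positive, so a sign-change argument is unavailable; we show f keeps this sign on the whole interval.
Substitute x = -2 − u, where 0 < u < 2 on the interval. Expanding, f(-2 − u) = u^5 + 7u^4 + 22u^3 + 46u^2 + 60u + 37.
The nonzero coefficients here are all positive, so for u > 0 every term is positive (or zero), and the constant term 37 is strictly positive.
So f is strictly positive on (-4, -2); no root exists in the interval.

No such root exists.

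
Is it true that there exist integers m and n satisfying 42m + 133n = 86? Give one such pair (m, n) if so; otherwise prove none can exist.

There are no such integers.

Any value of 42m + 133n is a multiple of gcd(42, 133) = 7.
But 86 = 7·12 + 2, so 7 ∤ 86.
Hence no integers m, n satisfy the equation.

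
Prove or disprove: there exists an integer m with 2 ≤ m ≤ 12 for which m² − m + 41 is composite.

No, no such integer m in that range exists.

The values for m = 2, 3, …, 12 are 43, 47, 53, 61, 71, 83, 97, 113, 131, 151, 173, and each of these is prime.
So no value in the range makes the expression composite.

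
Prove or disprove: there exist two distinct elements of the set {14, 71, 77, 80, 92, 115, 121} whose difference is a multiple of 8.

Reduce each element modulo 8: 14↦6, 71↦7, 77↦5, 80↦0, 92↦4, 115↦3, 121↦1.
All 7 residues are distinct, so no two elements differ by a multiple of 8.

No such pair exists.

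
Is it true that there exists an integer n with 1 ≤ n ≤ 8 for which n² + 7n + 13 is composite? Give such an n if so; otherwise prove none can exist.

At n = 8: 8² + 7·8 + 13 = 133 = 7·19, which is composite.

n = 8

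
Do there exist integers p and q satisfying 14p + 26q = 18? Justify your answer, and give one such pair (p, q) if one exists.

gcd(14, 26) = 2, and 2 divides 18, so integer solutions exist.
Dividing through by 2 reduces the equation to 7p + 13q = 9.
Euclidean algorithm: 13 = 1·7 + 6, 7 = 1·6 + 1, 6 = 6·1 + 0.
Back-substituting, 1 = 7 − 1·6 = 7 − (13 − 1·7) = −13 + 2·7; that is, 7·2 + 13·(-1) = 1.
Times 9: 7·18 + 13·(-9) = 9, so (18, -9) solves it.
The general solution is p = 18 + 13k, q = -9 − 7k; taking k = -1 gives the smaller pair p = 5, q = -2.
Indeed 14·5 + 26·(-2) = 70 − 52 = 18.

p = 5, q = -2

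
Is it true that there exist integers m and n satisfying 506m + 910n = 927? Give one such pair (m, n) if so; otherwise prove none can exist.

gcd(506, 910) = 2, so every integer of the form 506m + 910n is a multiple of 2.
But 927 = 2·463 + 1, so 2 ∤ 927.
Hence no integers m, n satisfy the equation.

There are no such integers.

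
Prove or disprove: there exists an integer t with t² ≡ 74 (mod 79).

No such integer exists.

79 is prime, so by Euler's criterion 74 is a square mod 79 iff 74^((79−1)/2) = 74^39 ≡ 1 (mod 79).
Squaring successively (mod 79): 74^2 = 5476 ≡ 25; 74^4 ≡ 25² = 625 ≡ 72; 74^8 ≡ 72² = 5184 ≡ 49; 74^16 ≡ 49² = 2401 ≡ 31; 74^32 ≡ 31² = 961 ≡ 13.
Since 39 = 32 + 4 + 2 + 1, 74^39 ≡ 13 · 72 · 25 · 74; multiplying out mod 79: 13·72 = 936 ≡ 67, then 67·25 = 1675 ≡ 16, then 16·74 = 1184 ≡ 78. Thus 74^39 ≡ 78 ≡ −1 (mod 79).
By Euler's criterion 74 is a quadratic non-residue mod 79: no t satisfies t² ≡ 74 (mod 79).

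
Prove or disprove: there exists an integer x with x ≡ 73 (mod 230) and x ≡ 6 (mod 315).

Reduce both congruences modulo 5, which divides 230 and 315: they say x ≡ 73 (mod 5) and x ≡ 6 (mod 5).
But 73 mod 5 = 3 while 6 mod 5 = 1, a contradiction.
Therefore no such x exists.

No, no such integer exists.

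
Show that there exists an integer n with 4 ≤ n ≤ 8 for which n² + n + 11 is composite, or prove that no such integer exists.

No, no such integer n in that range exists.

The values for n = 4, 5, …, 8 are 31, 41, 53, 67, 83, and each of these is prime.
So no value in the range makes the expression composite.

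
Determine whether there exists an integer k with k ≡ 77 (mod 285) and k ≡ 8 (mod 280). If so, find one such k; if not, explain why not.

Reduce both congruences modulo 5, which divides 285 and 280: they say k ≡ 77 (mod 5) and k ≡ 8 (mod 5).
These are incompatible: 77 − 8 = 69 is not divisible by 5.
So no integer satisfies both congruences.

There is no such integer.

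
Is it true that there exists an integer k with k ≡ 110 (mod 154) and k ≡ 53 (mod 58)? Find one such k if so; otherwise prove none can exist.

Both moduli are multiples of 2 = gcd(154, 58), so any solution would satisfy k ≡ 110 and k ≡ 53 modulo 2 simultaneously.
These are incompatible: 110 − 53 = 57 is not divisible by 2.
So no integer satisfies both congruences.

No such integer exists.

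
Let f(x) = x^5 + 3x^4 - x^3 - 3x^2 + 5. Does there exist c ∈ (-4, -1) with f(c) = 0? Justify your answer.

Yes, such a c exists.

f(-4) = -235 and f(-1) = 5, which have opposite signs.
As a polynomial, f is continuous on every closed interval.
The Intermediate Value Theorem then guarantees some c ∈ (-4, -1) with f(c) = 0.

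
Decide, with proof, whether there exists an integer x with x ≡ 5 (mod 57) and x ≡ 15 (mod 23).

The moduli 57 and 23 are coprime, so by the Chinese Remainder Theorem a unique solution modulo 1311 exists.
Any solution of the first congruence is x = 5 + 57t; substituting into the second, 57t ≡ 15 − 5 ≡ 10 (mod 23).
57 ≡ 11 (mod 23), so this reads 11t ≡ 10 (mod 23). Note 11·21 = 231 ≡ 1 (mod 23) (as 231 − 1 = 10·23), so 11⁻¹ ≡ 21.
Therefore t ≡ 21·10 = 210 ≡ 3 (mod 23).
With t = 3: x = 5 + 57·3 = 176.
Indeed 176 ≡ 5 (mod 57) and 176 ≡ 15 (mod 23).

x = 176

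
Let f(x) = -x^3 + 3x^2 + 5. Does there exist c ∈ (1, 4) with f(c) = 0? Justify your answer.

f(1) = 7 and f(4) = -11, which have opposite signs.
f is continuous everywhere (it is a polynomial), in particular on [1, 4].
By the Intermediate Value Theorem, f takes the value 0 somewhere in the open interval.

Such a root exists.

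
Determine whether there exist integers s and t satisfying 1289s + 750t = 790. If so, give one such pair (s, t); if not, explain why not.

1289 and 750 are coprime, so 1289s + 750t ranges over all of ℤ.
Dividing repeatedly: 1289 = 1·750 + 539, 750 = 1·539 + 211, 539 = 2·211 + 117, 211 = 1·117 + 94, 117 = 1·94 + 23, 94 = 4·23 + 2, 23 = 11·2 + 1, 2 = 2·1 + 0.
Unwinding: 1 = 23 − 11·2 = 23 − 11·(94 − 4·23) = −11·94 + 45·23 = −11·94 + 45·(117 − 1·94) = 45·117 − 56·94 = 45·117 − 56·(211 − 1·117) = −56·211 + 101·117 = −56·211 + 101·(539 − 2·211) = 101·539 − 258·211 = 101·539 − 258·(750 − 1·539) = −258·750 + 359·539 = −258·750 + 359·(1289 − 1·750) = 359·1289 − 617·750, i.e. 1289·359 + 750·(-617) = 1.
Scaling by 790 gives the particular solution (s, t) = (283610, -487430).
Shifting by a multiple of (750, −1289) keeps it a solution: s = 283610 − 378·750 = 110, t = -487430 + 378·1289 = -188.
Check: 1289·110 + 750·(-188) = 141790 − 141000 = 790. ✓

s = 110, t = -188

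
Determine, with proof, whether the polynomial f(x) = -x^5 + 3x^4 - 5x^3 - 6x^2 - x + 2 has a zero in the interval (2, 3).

f(2) = -48 and f(3) = -190, both negative, so a sign-change argument is unavailable; we show f keeps this sign on the whole interval.
Substitute x = 2 + u, where 0 < u < 1 on the interval. Expanding, f(2 + u) = -u^5 - 7u^4 - 21u^3 - 44u^2 - 69u - 48.
The nonzero coefficients here are all negative, so for u > 0 every term is negative (or zero), and the constant term -48 is strictly negative.
Therefore f(x) < 0 throughout (2, 3), and f has no zero there.

f has no root in that interval.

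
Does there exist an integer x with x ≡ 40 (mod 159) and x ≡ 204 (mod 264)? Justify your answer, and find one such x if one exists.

There is no such integer.

Both moduli are multiples of 3 = gcd(159, 264), so any solution would satisfy x ≡ 40 and x ≡ 204 modulo 3 simultaneously.
These are incompatible: 40 − 204 = -164 is not divisible by 3.
So no integer satisfies both congruences.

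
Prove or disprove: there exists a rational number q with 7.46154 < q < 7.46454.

q = 209/28

Look for a denominator N such that an integer falls strictly between N·7.46154 and N·7.46454. N = 28 works: 28·7.46154 = 208.92312 < 209 < 209.00712 = 28·7.46454.
Dividing back, 7.46154 < 209/28 < 7.46454, and 209/28 is rational.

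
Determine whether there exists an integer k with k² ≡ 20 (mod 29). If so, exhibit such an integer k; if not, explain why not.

Take k = 7. Then 7² = 49 = 1·29 + 20, so 7² ≡ 20 (mod 29).

k = 7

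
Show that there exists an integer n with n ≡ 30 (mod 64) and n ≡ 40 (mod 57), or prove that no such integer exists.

gcd(64, 57) = 1, so the Chinese Remainder Theorem guarantees exactly one residue class mod 3648 satisfying both.
Any solution of the first congruence is n = 30 + 64t; substituting into the second, 64t ≡ 40 − 30 ≡ 10 (mod 57).
64 ≡ 7 (mod 57), so this reads 7t ≡ 10 (mod 57). Since 7·49 = 343 = 6·57 + 1, the inverse of 7 mod 57 is 49.
Multiplying by 49: t ≡ 49·10 = 490 ≡ 34 (mod 57).
With t = 34: n = 30 + 64·34 = 2206.
Indeed 2206 ≡ 30 (mod 64) and 2206 ≡ 40 (mod 57).

n = 2206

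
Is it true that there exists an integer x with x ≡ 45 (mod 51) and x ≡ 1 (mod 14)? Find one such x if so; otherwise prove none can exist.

x = 351

gcd(51, 14) = 1, so the Chinese Remainder Theorem guarantees exactly one residue class mod 714 satisfying both.
Any solution of the first congruence is x = 45 + 51t; substituting into the second, 51t ≡ 1 − 45 ≡ 12 (mod 14).
51 ≡ 9 (mod 14), so this reads 9t ≡ 12 (mod 14). Invert 9 mod 14 by the Euclidean algorithm: 14 = 1·9 + 5, 9 = 1·5 + 4, 5 = 1·4 + 1, 4 = 4·1 + 0; back-substituting, 1 = 5 − 1·4 = 5 − (9 − 1·5) = −9 + 2·5 = −9 + 2·(14 − 1·9) = 2·14 − 3·9. Hence 9·(-3) ≡ 1, so 9⁻¹ ≡ -3 ≡ 11 (mod 14).
Multiplying by 11: t ≡ 11·12 = 132 ≡ 6 (mod 14).
Taking t = 6 gives x = 45 + 51·6 = 351.
Check: 351 mod 51 = 45, 351 mod 14 = 1. ✓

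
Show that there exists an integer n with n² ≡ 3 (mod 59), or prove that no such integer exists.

n = 11

n = 11 works: 11² = 121, and 121 − 3 = 118 = 2·59.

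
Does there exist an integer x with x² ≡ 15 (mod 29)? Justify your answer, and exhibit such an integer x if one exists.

29 is prime, so by Euler's criterion 15 is a square mod 29 iff 15^((29−1)/2) = 15^14 ≡ 1 (mod 29).
Repeated squaring mod 29: 15^2 = 225 ≡ 22; 15^4 ≡ 22² = 484 ≡ 20; 15^8 ≡ 20² = 400 ≡ 23.
Since 14 = 8 + 4 + 2, 15^14 ≡ 23 · 20 · 22; multiplying out mod 29: 23·20 = 460 ≡ 25, then 25·22 = 550 ≡ 28. Thus 15^14 ≡ 28 ≡ −1 (mod 29).
By Euler's criterion 15 is a quadratic non-residue mod 29: no x satisfies x² ≡ 15 (mod 29).

There is no such integer.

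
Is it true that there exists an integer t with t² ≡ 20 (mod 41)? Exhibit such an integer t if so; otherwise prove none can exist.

t = 26

t = 26 works: 26² = 676, and 676 − 20 = 656 = 16·41.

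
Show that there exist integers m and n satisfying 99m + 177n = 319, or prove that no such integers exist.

Both 99 and 177 are divisible by gcd(99, 177) = 3, hence so is any combination 99m + 177n.
But 319 = 3·106 + 1, so 3 ∤ 319.
Hence no integers m, n satisfy the equation.

No such integers exist.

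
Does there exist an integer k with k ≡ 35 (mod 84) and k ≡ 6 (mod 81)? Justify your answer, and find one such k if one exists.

Reduce both congruences modulo 3, which divides 84 and 81: they say k ≡ 35 (mod 3) and k ≡ 6 (mod 3).
But 35 mod 3 = 2 while 6 mod 3 = 0, a contradiction.
So no integer satisfies both congruences.

There is no such integer.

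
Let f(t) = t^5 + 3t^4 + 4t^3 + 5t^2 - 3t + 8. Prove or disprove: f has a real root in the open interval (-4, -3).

No such root exists.

The endpoint values f(-4) = -412 and f(-3) = -46 are both negative. Claim: f(t) < 0 for every t in (-4, -3).
Shift to the endpoint -3: with t = -3 − u (0 < u < 1), one computes f(-3 − u) = -u^5 - 12u^4 - 58u^3 - 139u^2 - 156u - 46.
All 6 nonzero coefficients of this polynomial in u are negative; hence for u > 0 the value is a sum of negative terms (the constant -46 among them).
So f is strictly negative on (-4, -3); no root exists in the interval.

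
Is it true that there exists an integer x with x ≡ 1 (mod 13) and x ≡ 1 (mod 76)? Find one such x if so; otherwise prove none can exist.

gcd(13, 76) = 1, so the Chinese Remainder Theorem guarantees exactly one residue class mod 988 satisfying both.
Any solution of the first congruence is x = 1 + 13t; substituting into the second, 13t ≡ 1 − 1 ≡ 0 (mod 76).
t = 0 satisfies this.
With t = 0: x = 1 + 13·0 = 1.
Indeed 1 ≡ 1 (mod 13) and 1 ≡ 1 (mod 76).

x = 1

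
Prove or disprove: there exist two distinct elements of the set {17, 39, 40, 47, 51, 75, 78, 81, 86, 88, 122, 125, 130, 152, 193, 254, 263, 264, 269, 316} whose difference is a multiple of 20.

No such pair exists.

Two integers differ by a multiple of 20 exactly when they have the same residue mod 20. The residues are 17↦17, 39↦19, 40↦0, 47↦7, 51↦11, 75↦15, 78↦18, 81↦1, 86↦6, 88↦8, 122↦2, 125↦5, 130↦10, 152↦12, 193↦13, 254↦14, 263↦3, 264↦4, 269↦9, 316↦16.
All 20 residues are distinct, so no two elements differ by a multiple of 20.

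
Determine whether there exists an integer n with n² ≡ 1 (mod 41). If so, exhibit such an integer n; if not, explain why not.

n = 1

Take n = 1. Then 1² = 1, and since 0 ≤ 1 < 41 this is already reduced: 1² ≡ 1 (mod 41).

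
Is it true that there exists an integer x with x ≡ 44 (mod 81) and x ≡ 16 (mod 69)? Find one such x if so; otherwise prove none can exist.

No such integer exists.

Reduce both congruences modulo 3, which divides 81 and 69: they say x ≡ 44 (mod 3) and x ≡ 16 (mod 3).
But 44 mod 3 = 2 while 16 mod 3 = 1, a contradiction.
Therefore no such x exists.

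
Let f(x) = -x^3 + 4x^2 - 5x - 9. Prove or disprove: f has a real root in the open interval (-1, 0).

f(-1) = 1 and f(0) = -9, which have opposite signs.
As a polynomial, f is continuous on every closed interval.
By the Intermediate Value Theorem f must vanish at some point of (-1, 0).

Yes, f has a root in the interval.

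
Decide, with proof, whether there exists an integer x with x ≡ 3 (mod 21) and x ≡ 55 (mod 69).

No such integer exists.

Reduce both congruences modulo 3, which divides 21 and 69: they say x ≡ 3 (mod 3) and x ≡ 55 (mod 3).
However 3 ≡ 0 and 55 ≡ 1 (mod 3), and 0 ≠ 1.
Hence the system has no solution.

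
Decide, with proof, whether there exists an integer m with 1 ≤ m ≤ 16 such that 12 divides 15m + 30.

m = 2

At m = 2 we get 15·2 + 30 = 60, and 60 = 12·5.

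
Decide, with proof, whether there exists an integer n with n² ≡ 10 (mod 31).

n = 17

n = 17 works: 17² = 289, and 289 − 10 = 279 = 9·31.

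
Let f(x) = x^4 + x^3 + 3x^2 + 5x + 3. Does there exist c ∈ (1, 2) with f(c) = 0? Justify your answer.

f(1) = 13 and f(2) = 49, both positive, so a sign-change argument is unavailable; we show f keeps this sign on the whole interval.
Shift to the endpoint 1: with x = 1 + u (0 < u < 1), one computes f(1 + u) = u^4 + 5u^3 + 12u^2 + 18u + 13.
The nonzero coefficients here are all positive, so for u > 0 every term is positive (or zero), and the constant term 13 is strictly positive.
So f is strictly positive on (1, 2); no root exists in the interval.

No.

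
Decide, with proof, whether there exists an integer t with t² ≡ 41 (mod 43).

t = 27 works: 27² = 729, and 729 − 41 = 688 = 16·43.

t = 27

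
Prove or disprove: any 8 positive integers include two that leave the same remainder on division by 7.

Each integer lies in one of the 7 residue classes modulo 7.
Placing 8 integers into 7 classes, some class receives at least two — say a and b.
So a and b have equal remainders mod 7, which is exactly what was to be shown.

Yes.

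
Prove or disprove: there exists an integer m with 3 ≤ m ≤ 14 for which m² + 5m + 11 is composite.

m = 8

At m = 8: 8² + 5·8 + 11 = 115 = 5·23, which is composite.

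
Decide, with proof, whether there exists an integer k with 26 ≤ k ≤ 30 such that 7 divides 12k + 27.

The values of 12k + 27 for k = 26, 27, …, 30 are 339, 351, 363, 375, 387; reduced mod 7 these are 3, 1, 6, 4, 2.
Since 0 is absent from this list, 7 ∤ 12k + 27 for every k with 26 ≤ k ≤ 30.

No, no such integer k in that range exists.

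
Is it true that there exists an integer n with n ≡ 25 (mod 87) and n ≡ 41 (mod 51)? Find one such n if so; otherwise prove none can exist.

No, no such integer exists.

Both moduli are multiples of 3 = gcd(87, 51), so any solution would satisfy n ≡ 25 and n ≡ 41 modulo 3 simultaneously.
However 25 ≡ 1 and 41 ≡ 2 (mod 3), and 1 ≠ 2.
So no integer satisfies both congruences.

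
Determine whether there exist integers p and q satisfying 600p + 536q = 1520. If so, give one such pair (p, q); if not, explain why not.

Every value of 600p + 536q is a multiple of gcd(600, 536) = 8; since 8 ∣ 1520, solutions exist.
Dividing through by 8 reduces the equation to 75p + 67q = 190.
Euclidean algorithm: 75 = 1·67 + 8, 67 = 8·8 + 3, 8 = 2·3 + 2, 3 = 1·2 + 1, 2 = 2·1 + 0.
Working back up the chain: 1 = 3 − 1·2 = 3 − (8 − 2·3) = −8 + 3·3 = −8 + 3·(67 − 8·8) = 3·67 − 25·8 = 3·67 − 25·(75 − 1·67) = −25·75 + 28·67. So 75·(-25) + 67·28 = 1.
Multiplying through by 190: p = (-25)·190 = -4750, q = 28·190 = 5320 is a solution.
The general solution is p = -4750 + 67k, q = 5320 − 75k; taking k = 71 gives the smaller pair p = 7, q = -5.
Indeed 600·7 + 536·(-5) = 4200 − 2680 = 1520.

p = 7, q = -5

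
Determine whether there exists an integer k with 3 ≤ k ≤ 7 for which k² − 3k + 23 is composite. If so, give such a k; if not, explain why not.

At k = 4: 4² − 3·4 + 23 = 27 = 3·9, which is composite.

k = 4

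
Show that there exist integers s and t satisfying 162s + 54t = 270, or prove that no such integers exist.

s = 0, t = 5

Every value of 162s + 54t is a multiple of gcd(162, 54) = 54; since 54 ∣ 270, solutions exist.
Dividing through by 54 reduces the equation to 3s + 1t = 5.
With a unit coefficient on t, (s, t) = (0, 5) is an immediate solution.
Indeed 162·0 + 54·5 = 0 + 270 = 270.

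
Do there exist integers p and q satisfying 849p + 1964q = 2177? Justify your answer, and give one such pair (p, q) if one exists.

849 and 1964 are coprime, so 849p + 1964q ranges over all of ℤ.
Run the Euclidean algorithm on 1964 and 849: 1964 = 2·849 + 266, 849 = 3·266 + 51, 266 = 5·51 + 11, 51 = 4·11 + 7, 11 = 1·7 + 4, 7 = 1·4 + 3, 4 = 1·3 + 1, 3 = 3·1 + 0.
Working back up the chain: 1 = 4 − 1·3 = 4 − (7 − 1·4) = −7 + 2·4 = −7 + 2·(11 − 1·7) = 2·11 − 3·7 = 2·11 − 3·(51 − 4·11) = −3·51 + 14·11 = −3·51 + 14·(266 − 5·51) = 14·266 − 73·51 = 14·266 − 73·(849 − 3·266) = −73·849 + 233·266 = −73·849 + 233·(1964 − 2·849) = 233·1964 − 539·849. So 849·(-539) + 1964·233 = 1.
Scaling by 2177 gives the particular solution (p, q) = (-1173403, 507241).
The general solution is p = -1173403 + 1964k, q = 507241 − 849k; taking k = 598 gives the smaller pair p = 1069, q = -461.
Check: 849·1069 + 1964·(-461) = 907581 − 905404 = 2177. ✓

p = 1069, q = -461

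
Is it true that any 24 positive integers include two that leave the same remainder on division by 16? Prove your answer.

True.

Partition the integers by their residue mod 16; there are 16 classes.
Placing 24 integers into 16 classes, some class receives at least two — say a and b.
That is, a and b leave the same remainder on division by 16, as claimed.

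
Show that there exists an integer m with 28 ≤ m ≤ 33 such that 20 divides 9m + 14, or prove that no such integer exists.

There is no such integer m in that range.

At m = 28, 9·28 + 14 = 266 ≡ 6 (mod 20), and each step in m adds 9, giving residues 6, 15, 4, 13, 2, 11 for m = 28, 29, …, 33.
The residue 0 does not occur, so no m in [28, 33] makes 9m + 14 a multiple of 20.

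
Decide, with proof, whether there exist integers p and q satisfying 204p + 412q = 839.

gcd(204, 412) = 4, so every integer of the form 204p + 412q is a multiple of 4.
But 839 = 4·209 + 3, so 4 ∤ 839.
So the equation is unsolvable over ℤ.

No, no such integers exist.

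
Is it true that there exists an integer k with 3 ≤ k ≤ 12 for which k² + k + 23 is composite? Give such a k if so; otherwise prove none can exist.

At k = 6: 6² + 6 + 23 = 65 = 5·13, which is composite.

k = 6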